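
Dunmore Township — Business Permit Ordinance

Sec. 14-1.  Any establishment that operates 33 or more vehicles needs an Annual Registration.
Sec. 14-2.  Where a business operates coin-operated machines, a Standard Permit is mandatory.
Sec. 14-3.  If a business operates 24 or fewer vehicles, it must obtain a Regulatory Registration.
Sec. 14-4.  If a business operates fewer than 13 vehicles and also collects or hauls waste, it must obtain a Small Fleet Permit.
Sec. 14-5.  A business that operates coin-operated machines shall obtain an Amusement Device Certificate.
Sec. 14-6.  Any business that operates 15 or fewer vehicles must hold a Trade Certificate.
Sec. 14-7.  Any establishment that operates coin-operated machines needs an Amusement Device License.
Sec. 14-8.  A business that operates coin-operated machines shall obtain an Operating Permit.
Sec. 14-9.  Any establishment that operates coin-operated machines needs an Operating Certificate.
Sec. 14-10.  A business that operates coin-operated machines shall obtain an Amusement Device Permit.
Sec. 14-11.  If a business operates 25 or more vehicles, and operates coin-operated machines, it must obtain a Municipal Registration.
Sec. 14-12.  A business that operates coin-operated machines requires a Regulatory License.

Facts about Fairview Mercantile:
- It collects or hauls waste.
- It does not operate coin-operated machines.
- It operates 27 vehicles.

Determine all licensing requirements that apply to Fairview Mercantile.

None

Sec. 14-1. vehicles 27 < 33 → Annual Registration not required.
Sec. 14-2. does not operate coin-operated machines → Standard Permit not required.
Sec. 14-3. vehicles 27 > 24 → Regulatory Registration not required.
Sec. 14-4. vehicles 27 ≥ 13; collects or hauls waste → Small Fleet Permit not required.
Sec. 14-5. does not operate coin-operated machines → Amusement Device Certificate not required.
Sec. 14-6. vehicles 27 > 15 → Trade Certificate not required.
Sec. 14-7. does not operate coin-operated machines → Amusement Device License not required.
Sec. 14-8. does not operate coin-operated machines → Operating Permit not required.
Sec. 14-9. does not operate coin-operated machines → Operating Certificate not required.
Sec. 14-10. does not operate coin-operated machines → Amusement Device Permit not required.
Sec. 14-11. vehicles 27 ≥ 25; does not operate coin-operated machines → Municipal Registration not required.
Sec. 14-12. does not operate coin-operated machines → Regulatory License not required.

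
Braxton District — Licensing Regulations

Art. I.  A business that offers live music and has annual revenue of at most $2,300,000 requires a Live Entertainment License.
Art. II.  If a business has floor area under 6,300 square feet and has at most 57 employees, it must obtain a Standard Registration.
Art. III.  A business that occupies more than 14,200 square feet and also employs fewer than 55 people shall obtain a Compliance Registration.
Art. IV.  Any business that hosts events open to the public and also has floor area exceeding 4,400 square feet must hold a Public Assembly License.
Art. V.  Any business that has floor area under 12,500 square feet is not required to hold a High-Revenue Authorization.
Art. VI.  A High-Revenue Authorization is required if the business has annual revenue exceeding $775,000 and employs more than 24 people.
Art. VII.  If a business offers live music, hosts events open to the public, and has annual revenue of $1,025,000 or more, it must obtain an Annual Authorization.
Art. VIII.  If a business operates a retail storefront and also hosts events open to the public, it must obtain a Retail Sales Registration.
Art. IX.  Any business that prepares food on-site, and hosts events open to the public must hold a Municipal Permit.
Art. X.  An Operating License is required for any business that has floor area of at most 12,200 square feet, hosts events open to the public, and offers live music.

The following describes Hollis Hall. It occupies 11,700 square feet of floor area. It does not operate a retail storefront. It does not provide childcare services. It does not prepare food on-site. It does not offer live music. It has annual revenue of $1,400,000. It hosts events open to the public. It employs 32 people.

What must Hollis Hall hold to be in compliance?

Art. I. does not offer live music; revenue $1,400,000 ≤ $2,300,000 → Live Entertainment License not required.
Art. II. floor area 11,700 square feet ≥ 6,300 square feet; employees 32 ≤ 57 → Standard Registration not required.
Art. III. floor area 11,700 square feet ≤ 14,200 square feet; employees 32 < 55 → Compliance Registration not required.
Art. IV. hosts events open to the public; floor area 11,700 square feet > 4,400 square feet → Public Assembly License required.
Art. V. floor area 11,700 square feet < 12,500 square feet → exempt from High-Revenue Authorization.
Art. VI. revenue $1,400,000 > $775,000; employees 32 > 24 → High-Revenue Authorization required.
Art. VII. does not offer live music; hosts events open to the public; revenue $1,400,000 ≥ $1,025,000 → Annual Authorization not required.
Art. VIII. does not operate a retail storefront; hosts events open to the public → Retail Sales Registration not required.
Art. IX. does not prepare food on-site; hosts events open to the public → Municipal Permit not required.
Art. X. floor area 11,700 square feet ≤ 12,200 square feet; hosts events open to the public; does not offer live music → Operating License not required.

Public Assembly License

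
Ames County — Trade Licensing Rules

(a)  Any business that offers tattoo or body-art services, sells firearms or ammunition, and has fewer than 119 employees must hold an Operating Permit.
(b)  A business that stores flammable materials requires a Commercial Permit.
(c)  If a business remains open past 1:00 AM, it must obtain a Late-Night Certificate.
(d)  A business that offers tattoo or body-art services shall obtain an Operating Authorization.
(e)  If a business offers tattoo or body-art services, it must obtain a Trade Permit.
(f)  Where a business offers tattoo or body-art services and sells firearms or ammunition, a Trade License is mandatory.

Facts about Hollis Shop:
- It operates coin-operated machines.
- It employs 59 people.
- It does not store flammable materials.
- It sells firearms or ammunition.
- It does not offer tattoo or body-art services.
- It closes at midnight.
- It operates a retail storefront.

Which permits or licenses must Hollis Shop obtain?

None

(a) does not offer tattoo or body-art services; sells firearms or ammunition; employees 59 < 119 → Operating Permit not required.
(b) does not store flammable materials → Commercial Permit not required.
(c) closes midnight, at/before 1:00 AM → Late-Night Certificate not required.
(d) does not offer tattoo or body-art services → Operating Authorization not required.
(e) does not offer tattoo or body-art services → Trade Permit not required.
(f) does not offer tattoo or body-art services; sells firearms or ammunition → Trade License not required.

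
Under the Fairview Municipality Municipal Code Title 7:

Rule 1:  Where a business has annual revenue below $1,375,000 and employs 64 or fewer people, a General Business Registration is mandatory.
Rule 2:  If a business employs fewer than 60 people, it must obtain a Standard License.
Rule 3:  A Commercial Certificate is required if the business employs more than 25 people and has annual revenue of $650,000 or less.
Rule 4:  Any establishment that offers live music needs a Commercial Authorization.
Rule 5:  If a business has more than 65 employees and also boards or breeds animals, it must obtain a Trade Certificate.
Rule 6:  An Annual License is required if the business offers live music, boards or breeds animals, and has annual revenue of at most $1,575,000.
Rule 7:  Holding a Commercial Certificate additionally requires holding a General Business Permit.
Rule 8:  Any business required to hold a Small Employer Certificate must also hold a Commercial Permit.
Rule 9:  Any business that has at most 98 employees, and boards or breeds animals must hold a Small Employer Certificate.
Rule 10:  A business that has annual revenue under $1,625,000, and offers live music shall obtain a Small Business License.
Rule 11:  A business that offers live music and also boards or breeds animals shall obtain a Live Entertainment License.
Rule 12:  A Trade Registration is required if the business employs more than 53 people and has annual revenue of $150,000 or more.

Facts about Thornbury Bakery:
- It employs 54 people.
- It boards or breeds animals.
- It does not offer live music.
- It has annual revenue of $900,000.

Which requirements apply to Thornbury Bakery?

Commercial Permit, General Business Registration, Small Employer Certificate, Standard License, Trade Registration

Rule 1: revenue $900,000 < $1,375,000; employees 54 ≤ 64 → General Business Registration required.
Rule 2: employees 54 < 60 → Standard License required.
Rule 3: employees 54 > 25; revenue $900,000 > $650,000 → Commercial Certificate not required.
Rule 4: does not offer live music → Commercial Authorization not required.
Rule 5: employees 54 ≤ 65; boards or breeds animals → Trade Certificate not required.
Rule 6: does not offer live music; boards or breeds animals; revenue $900,000 ≤ $1,575,000 → Annual License not required.
Rule 7: Commercial Certificate is not required → no effect.
Rule 8: Small Employer Certificate is required → Commercial Permit also required.
Rule 9: employees 54 ≤ 98; boards or breeds animals → Small Employer Certificate required.
Rule 10: revenue $900,000 < $1,625,000; does not offer live music → Small Business License not required.
Rule 11: does not offer live music; boards or breeds animals → Live Entertainment License not required.
Rule 12: employees 54 > 53; revenue $900,000 ≥ $150,000 → Trade Registration required.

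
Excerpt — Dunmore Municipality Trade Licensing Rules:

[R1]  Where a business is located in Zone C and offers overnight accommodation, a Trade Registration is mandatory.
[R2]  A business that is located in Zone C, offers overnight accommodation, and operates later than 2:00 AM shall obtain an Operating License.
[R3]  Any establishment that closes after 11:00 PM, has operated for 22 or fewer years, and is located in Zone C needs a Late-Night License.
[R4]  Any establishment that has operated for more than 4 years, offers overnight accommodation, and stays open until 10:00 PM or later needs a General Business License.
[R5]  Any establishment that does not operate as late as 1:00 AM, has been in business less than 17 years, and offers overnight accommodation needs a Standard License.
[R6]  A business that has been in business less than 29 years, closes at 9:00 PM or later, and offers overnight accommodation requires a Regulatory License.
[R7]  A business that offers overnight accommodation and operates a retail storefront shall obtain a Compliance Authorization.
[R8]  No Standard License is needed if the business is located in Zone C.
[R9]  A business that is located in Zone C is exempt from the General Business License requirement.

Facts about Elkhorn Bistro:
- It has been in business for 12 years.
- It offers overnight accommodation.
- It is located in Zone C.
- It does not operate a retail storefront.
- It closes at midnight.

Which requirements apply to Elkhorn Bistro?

[R1] is located in Zone C; offers overnight accommodation → Trade Registration required.
[R2] is located in Zone C; offers overnight accommodation; closes midnight, at/before 2:00 AM → Operating License not required.
[R3] closes midnight, after 11:00 PM; years in business 12 ≤ 22; is located in Zone C → Late-Night License required.
[R4] years in business 12 > 4; offers overnight accommodation; closes midnight, after 10:00 PM → General Business License required.
[R5] closes midnight, at/before 1:00 AM; years in business 12 < 17; offers overnight accommodation → Standard License required.
[R6] years in business 12 < 29; closes midnight, after 9:00 PM; offers overnight accommodation → Regulatory License required.
[R7] offers overnight accommodation; does not operate a retail storefront → Compliance Authorization not required.
[R8] is located in Zone C → exempt from Standard License.
[R9] is located in Zone C → exempt from General Business License.

Late-Night License, Regulatory License, Trade Registration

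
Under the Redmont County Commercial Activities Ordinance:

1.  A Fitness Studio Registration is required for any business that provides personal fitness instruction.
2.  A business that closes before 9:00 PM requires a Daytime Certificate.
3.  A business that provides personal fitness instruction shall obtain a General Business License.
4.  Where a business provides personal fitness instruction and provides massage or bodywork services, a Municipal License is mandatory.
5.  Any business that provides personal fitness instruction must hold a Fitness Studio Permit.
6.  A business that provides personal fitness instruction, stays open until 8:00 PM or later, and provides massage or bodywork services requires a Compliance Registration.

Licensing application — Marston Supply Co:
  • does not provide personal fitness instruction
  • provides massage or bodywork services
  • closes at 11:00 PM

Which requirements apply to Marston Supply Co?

1. does not provide personal fitness instruction → Fitness Studio Registration not required.
2. closes 11:00 PM, after 9:00 PM → Daytime Certificate not required.
3. does not provide personal fitness instruction → General Business License not required.
4. does not provide personal fitness instruction; provides massage or bodywork services → Municipal License not required.
5. does not provide personal fitness instruction → Fitness Studio Permit not required.
6. does not provide personal fitness instruction; closes 11:00 PM, after 8:00 PM; provides massage or bodywork services → Compliance Registration not required.

None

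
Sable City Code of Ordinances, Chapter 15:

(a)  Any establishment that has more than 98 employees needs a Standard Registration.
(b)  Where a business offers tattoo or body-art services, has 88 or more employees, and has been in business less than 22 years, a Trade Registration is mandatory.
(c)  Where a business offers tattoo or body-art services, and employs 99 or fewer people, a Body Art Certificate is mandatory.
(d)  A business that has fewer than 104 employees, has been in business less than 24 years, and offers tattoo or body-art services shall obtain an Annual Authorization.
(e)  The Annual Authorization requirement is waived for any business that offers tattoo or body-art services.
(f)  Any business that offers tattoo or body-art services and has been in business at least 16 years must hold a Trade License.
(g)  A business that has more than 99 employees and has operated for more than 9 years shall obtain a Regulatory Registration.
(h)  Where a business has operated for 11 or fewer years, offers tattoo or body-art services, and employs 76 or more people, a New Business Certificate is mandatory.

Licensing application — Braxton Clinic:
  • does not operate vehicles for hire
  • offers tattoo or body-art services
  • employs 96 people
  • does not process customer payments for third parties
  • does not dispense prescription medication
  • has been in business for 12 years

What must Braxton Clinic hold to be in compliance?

(a) employees 96 ≤ 98 → Standard Registration not required.
(b) offers tattoo or body-art services; employees 96 ≥ 88; years in business 12 < 22 → Trade Registration required.
(c) offers tattoo or body-art services; employees 96 ≤ 99 → Body Art Certificate required.
(d) employees 96 < 104; years in business 12 < 24; offers tattoo or body-art services → Annual Authorization required.
(e) offers tattoo or body-art services → exempt from Annual Authorization.
(f) offers tattoo or body-art services; years in business 12 < 16 → Trade License not required.
(g) employees 96 ≤ 99; years in business 12 > 9 → Regulatory Registration not required.
(h) years in business 12 > 11; offers tattoo or body-art services; employees 96 ≥ 76 → New Business Certificate not required.

Body Art Certificate, Trade Registration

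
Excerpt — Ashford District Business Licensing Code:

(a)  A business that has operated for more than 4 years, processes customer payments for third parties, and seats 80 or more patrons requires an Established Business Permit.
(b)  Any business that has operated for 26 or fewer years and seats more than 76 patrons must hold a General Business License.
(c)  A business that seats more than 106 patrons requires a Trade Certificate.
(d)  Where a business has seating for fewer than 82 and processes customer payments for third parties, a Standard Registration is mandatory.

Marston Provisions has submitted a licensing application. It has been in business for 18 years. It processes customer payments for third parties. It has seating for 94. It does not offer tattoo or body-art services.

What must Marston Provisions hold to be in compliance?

Established Business Permit, General Business License

(a) years in business 18 > 4; processes customer payments for third parties; seating 94 ≥ 80 → Established Business Permit required.
(b) years in business 18 ≤ 26; seating 94 > 76 → General Business License required.
(c) seating 94 ≤ 106 → Trade Certificate not required.
(d) seating 94 ≥ 82; processes customer payments for third parties → Standard Registration not required.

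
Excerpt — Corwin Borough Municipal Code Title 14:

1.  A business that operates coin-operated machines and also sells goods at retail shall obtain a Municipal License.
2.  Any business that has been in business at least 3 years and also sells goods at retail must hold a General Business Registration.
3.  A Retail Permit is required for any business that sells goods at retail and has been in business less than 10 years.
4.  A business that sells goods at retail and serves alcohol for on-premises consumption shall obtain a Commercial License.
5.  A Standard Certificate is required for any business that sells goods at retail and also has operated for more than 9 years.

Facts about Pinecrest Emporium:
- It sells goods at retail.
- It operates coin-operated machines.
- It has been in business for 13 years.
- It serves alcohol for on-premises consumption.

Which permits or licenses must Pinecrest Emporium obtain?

1. operates coin-operated machines; sells goods at retail → Municipal License required.
2. years in business 13 ≥ 3; sells goods at retail → General Business Registration required.
3. sells goods at retail; years in business 13 ≥ 10 → Retail Permit not required.
4. sells goods at retail; serves alcohol for on-premises consumption → Commercial License required.
5. sells goods at retail; years in business 13 > 9 → Standard Certificate required.

Commercial License, General Business Registration, Municipal License, Standard Certificate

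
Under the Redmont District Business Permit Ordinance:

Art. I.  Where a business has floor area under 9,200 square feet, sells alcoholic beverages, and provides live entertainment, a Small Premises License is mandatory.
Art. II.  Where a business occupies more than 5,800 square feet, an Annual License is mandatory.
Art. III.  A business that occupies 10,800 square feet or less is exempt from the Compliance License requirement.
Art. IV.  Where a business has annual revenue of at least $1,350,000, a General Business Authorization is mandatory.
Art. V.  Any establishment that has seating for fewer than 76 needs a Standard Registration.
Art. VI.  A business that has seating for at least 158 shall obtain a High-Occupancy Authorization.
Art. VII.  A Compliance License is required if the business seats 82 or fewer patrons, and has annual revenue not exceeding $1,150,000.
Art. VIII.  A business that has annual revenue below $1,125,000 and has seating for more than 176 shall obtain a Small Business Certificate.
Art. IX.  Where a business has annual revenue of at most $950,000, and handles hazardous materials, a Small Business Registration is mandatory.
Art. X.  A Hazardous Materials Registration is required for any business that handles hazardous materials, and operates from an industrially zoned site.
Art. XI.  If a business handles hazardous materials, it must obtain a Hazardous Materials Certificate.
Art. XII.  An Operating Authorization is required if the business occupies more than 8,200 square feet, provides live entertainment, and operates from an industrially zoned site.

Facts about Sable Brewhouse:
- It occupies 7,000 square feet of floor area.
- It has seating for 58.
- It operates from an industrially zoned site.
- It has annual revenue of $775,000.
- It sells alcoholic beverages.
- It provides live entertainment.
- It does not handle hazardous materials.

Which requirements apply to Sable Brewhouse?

Art. I. floor area 7,000 square feet < 9,200 square feet; sells alcoholic beverages; provides live entertainment → Small Premises License required.
Art. II. floor area 7,000 square feet > 5,800 square feet → Annual License required.
Art. III. floor area 7,000 square feet ≤ 10,800 square feet → exempt from Compliance License.
Art. IV. revenue $775,000 < $1,350,000 → General Business Authorization not required.
Art. V. seating 58 < 76 → Standard Registration required.
Art. VI. seating 58 < 158 → High-Occupancy Authorization not required.
Art. VII. seating 58 ≤ 82; revenue $775,000 ≤ $1,150,000 → Compliance License required.
Art. VIII. revenue $775,000 < $1,125,000; seating 58 ≤ 176 → Small Business Certificate not required.
Art. IX. revenue $775,000 ≤ $950,000; does not handle hazardous materials → Small Business Registration not required.
Art. X. does not handle hazardous materials; operates from an industrially zoned site → Hazardous Materials Registration not required.
Art. XI. does not handle hazardous materials → Hazardous Materials Certificate not required.
Art. XII. floor area 7,000 square feet ≤ 8,200 square feet; provides live entertainment; operates from an industrially zoned site → Operating Authorization not required.

Annual License, Small Premises License, Standard Registration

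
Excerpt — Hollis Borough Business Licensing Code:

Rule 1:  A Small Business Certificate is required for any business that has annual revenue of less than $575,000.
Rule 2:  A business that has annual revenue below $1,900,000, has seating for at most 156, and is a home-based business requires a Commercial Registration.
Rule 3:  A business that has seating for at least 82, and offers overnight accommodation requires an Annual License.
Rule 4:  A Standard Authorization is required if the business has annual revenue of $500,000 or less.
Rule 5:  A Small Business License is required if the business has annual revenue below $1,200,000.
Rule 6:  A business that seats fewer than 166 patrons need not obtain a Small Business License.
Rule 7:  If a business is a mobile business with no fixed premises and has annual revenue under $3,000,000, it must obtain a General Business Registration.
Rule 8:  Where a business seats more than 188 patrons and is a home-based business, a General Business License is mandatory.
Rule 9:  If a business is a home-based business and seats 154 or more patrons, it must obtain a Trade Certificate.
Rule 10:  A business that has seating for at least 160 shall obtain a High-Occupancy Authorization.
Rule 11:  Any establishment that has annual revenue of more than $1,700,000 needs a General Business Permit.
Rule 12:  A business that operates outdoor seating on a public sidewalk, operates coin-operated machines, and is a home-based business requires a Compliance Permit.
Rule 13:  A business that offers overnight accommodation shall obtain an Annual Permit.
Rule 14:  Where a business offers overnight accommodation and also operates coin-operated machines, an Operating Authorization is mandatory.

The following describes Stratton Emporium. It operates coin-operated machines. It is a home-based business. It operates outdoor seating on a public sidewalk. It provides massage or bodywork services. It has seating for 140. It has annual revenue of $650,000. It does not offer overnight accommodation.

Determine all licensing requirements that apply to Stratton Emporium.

Rule 1: revenue $650,000 ≥ $575,000 → Small Business Certificate not required.
Rule 2: revenue $650,000 < $1,900,000; seating 140 ≤ 156; is a home-based business → Commercial Registration required.
Rule 3: seating 140 ≥ 82; does not offer overnight accommodation → Annual License not required.
Rule 4: revenue $650,000 > $500,000 → Standard Authorization not required.
Rule 5: revenue $650,000 < $1,200,000 → Small Business License required.
Rule 6: seating 140 < 166 → exempt from Small Business License.
Rule 7: is a home-based business (not: is a mobile business with no fixed premises); revenue $650,000 < $3,000,000 → General Business Registration not required.
Rule 8: seating 140 ≤ 188; is a home-based business → General Business License not required.
Rule 9: is a home-based business; seating 140 < 154 → Trade Certificate not required.
Rule 10: seating 140 < 160 → High-Occupancy Authorization not required.
Rule 11: revenue $650,000 ≤ $1,700,000 → General Business Permit not required.
Rule 12: operates outdoor seating on a public sidewalk; operates coin-operated machines; is a home-based business → Compliance Permit required.
Rule 13: does not offer overnight accommodation → Annual Permit not required.
Rule 14: does not offer overnight accommodation; operates coin-operated machines → Operating Authorization not required.

Commercial Registration, Compliance Permit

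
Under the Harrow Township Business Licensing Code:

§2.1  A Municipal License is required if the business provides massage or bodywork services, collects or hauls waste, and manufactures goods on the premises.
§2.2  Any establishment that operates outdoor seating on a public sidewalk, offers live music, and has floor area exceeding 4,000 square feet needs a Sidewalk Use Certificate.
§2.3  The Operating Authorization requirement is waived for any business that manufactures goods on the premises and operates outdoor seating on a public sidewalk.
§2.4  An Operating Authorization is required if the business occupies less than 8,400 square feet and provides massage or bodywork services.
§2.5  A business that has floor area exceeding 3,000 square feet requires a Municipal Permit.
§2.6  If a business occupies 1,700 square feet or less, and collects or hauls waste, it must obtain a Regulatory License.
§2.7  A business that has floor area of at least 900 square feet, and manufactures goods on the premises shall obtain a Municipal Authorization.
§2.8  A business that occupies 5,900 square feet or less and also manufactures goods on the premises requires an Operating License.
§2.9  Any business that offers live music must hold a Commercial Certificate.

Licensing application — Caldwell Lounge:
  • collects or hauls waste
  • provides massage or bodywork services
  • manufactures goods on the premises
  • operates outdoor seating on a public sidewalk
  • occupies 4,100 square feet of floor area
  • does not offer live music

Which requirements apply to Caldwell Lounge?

Municipal Authorization, Municipal License, Municipal Permit, Operating License

§2.1 provides massage or bodywork services; collects or hauls waste; manufactures goods on the premises → Municipal License required.
§2.2 operates outdoor seating on a public sidewalk; does not offer live music; floor area 4,100 square feet > 4,000 square feet → Sidewalk Use Certificate not required.
§2.3 manufactures goods on the premises; operates outdoor seating on a public sidewalk → exempt from Operating Authorization.
§2.4 floor area 4,100 square feet < 8,400 square feet; provides massage or bodywork services → Operating Authorization required.
§2.5 floor area 4,100 square feet > 3,000 square feet → Municipal Permit required.
§2.6 floor area 4,100 square feet > 1,700 square feet; collects or hauls waste → Regulatory License not required.
§2.7 floor area 4,100 square feet ≥ 900 square feet; manufactures goods on the premises → Municipal Authorization required.
§2.8 floor area 4,100 square feet ≤ 5,900 square feet; manufactures goods on the premises → Operating License required.
§2.9 does not offer live music → Commercial Certificate not required.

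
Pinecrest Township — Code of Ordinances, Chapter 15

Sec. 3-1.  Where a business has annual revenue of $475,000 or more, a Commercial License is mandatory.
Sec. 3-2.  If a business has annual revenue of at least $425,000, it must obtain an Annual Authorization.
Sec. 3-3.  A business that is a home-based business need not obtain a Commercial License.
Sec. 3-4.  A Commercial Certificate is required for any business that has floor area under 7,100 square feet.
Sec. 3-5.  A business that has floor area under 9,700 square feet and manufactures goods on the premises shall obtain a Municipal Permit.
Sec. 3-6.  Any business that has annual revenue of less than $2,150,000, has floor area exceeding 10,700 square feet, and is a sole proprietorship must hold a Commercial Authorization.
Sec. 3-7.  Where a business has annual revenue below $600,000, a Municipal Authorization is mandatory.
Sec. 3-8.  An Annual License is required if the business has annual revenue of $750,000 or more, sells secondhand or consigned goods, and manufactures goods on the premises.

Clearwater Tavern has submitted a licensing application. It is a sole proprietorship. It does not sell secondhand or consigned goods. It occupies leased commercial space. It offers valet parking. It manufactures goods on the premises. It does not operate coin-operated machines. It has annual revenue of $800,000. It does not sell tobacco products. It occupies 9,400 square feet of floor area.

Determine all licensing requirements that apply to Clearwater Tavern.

Sec. 3-1. revenue $800,000 ≥ $475,000 → Commercial License required.
Sec. 3-2. revenue $800,000 ≥ $425,000 → Annual Authorization required.
Sec. 3-3. occupies leased commercial space (not: is a home-based business) → Commercial License exemption does not apply.
Sec. 3-4. floor area 9,400 square feet ≥ 7,100 square feet → Commercial Certificate not required.
Sec. 3-5. floor area 9,400 square feet < 9,700 square feet; manufactures goods on the premises → Municipal Permit required.
Sec. 3-6. revenue $800,000 < $2,150,000; floor area 9,400 square feet ≤ 10,700 square feet; is a sole proprietorship → Commercial Authorization not required.
Sec. 3-7. revenue $800,000 ≥ $600,000 → Municipal Authorization not required.
Sec. 3-8. revenue $800,000 ≥ $750,000; does not sell secondhand or consigned goods; manufactures goods on the premises → Annual License not required.

Annual Authorization, Commercial License, Municipal Permit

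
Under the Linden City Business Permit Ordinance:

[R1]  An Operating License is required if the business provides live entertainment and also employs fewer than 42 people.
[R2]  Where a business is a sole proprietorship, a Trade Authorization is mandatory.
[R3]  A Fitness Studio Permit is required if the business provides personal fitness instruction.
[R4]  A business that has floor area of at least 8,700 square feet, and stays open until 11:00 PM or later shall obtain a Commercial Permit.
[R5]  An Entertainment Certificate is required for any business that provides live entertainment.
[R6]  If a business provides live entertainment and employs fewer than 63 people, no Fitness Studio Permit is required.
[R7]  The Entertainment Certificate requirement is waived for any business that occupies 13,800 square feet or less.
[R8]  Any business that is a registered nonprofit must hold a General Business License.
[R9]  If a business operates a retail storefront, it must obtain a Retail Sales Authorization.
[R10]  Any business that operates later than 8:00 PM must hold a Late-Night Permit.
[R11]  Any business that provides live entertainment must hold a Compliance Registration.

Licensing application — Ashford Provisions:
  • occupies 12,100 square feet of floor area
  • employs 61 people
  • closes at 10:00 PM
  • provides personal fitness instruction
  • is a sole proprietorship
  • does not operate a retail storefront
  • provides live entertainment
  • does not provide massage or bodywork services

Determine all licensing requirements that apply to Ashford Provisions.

[R1] provides live entertainment; employees 61 ≥ 42 → Operating License not required.
[R2] is a sole proprietorship → Trade Authorization required.
[R3] provides personal fitness instruction → Fitness Studio Permit required.
[R4] floor area 12,100 square feet ≥ 8,700 square feet; closes 10:00 PM, at/before 11:00 PM → Commercial Permit not required.
[R5] provides live entertainment → Entertainment Certificate required.
[R6] provides live entertainment; employees 61 < 63 → exempt from Fitness Studio Permit.
[R7] floor area 12,100 square feet ≤ 13,800 square feet → exempt from Entertainment Certificate.
[R8] is a sole proprietorship (not: is a registered nonprofit) → General Business License not required.
[R9] does not operate a retail storefront → Retail Sales Authorization not required.
[R10] closes 10:00 PM, after 8:00 PM → Late-Night Permit required.
[R11] provides live entertainment → Compliance Registration required.

Compliance Registration, Late-Night Permit, Trade Authorization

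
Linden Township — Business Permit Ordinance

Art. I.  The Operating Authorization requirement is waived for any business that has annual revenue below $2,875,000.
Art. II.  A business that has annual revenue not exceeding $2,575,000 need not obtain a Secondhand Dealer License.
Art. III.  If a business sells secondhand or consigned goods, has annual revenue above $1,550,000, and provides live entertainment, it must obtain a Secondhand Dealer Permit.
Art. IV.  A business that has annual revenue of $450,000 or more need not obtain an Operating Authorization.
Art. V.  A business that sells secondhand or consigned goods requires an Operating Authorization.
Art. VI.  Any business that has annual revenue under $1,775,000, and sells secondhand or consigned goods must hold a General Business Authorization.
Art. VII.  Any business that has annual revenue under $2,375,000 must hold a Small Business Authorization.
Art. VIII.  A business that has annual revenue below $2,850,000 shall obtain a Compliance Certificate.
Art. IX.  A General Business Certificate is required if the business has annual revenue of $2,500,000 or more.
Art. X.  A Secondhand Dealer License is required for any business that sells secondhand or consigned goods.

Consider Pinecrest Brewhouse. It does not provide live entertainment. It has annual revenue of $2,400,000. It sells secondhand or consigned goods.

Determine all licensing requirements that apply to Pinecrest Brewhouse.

Compliance Certificate

Art. I. revenue $2,400,000 < $2,875,000 → exempt from Operating Authorization.
Art. II. revenue $2,400,000 ≤ $2,575,000 → exempt from Secondhand Dealer License.
Art. III. sells secondhand or consigned goods; revenue $2,400,000 > $1,550,000; does not provide live entertainment → Secondhand Dealer Permit not required.
Art. IV. revenue $2,400,000 ≥ $450,000 → exempt from Operating Authorization.
Art. V. sells secondhand or consigned goods → Operating Authorization required.
Art. VI. revenue $2,400,000 ≥ $1,775,000; sells secondhand or consigned goods → General Business Authorization not required.
Art. VII. revenue $2,400,000 ≥ $2,375,000 → Small Business Authorization not required.
Art. VIII. revenue $2,400,000 < $2,850,000 → Compliance Certificate required.
Art. IX. revenue $2,400,000 < $2,500,000 → General Business Certificate not required.
Art. X. sells secondhand or consigned goods → Secondhand Dealer License required.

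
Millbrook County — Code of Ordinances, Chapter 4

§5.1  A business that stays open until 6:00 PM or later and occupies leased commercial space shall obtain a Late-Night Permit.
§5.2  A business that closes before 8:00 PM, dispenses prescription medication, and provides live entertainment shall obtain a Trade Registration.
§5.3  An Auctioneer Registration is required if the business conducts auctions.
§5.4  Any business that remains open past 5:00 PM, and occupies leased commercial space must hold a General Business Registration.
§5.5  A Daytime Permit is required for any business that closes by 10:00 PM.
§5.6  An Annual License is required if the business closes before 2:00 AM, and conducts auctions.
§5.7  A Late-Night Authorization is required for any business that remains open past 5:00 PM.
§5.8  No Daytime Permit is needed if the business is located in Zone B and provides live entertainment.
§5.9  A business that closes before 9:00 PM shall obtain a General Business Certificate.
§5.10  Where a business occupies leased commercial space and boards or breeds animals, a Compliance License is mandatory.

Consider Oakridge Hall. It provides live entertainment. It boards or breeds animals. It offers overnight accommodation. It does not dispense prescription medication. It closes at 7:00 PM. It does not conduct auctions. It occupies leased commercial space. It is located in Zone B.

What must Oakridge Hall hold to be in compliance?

§5.1 closes 7:00 PM, after 6:00 PM; occupies leased commercial space → Late-Night Permit required.
§5.2 closes 7:00 PM, at/before 8:00 PM; does not dispense prescription medication; provides live entertainment → Trade Registration not required.
§5.3 does not conduct auctions → Auctioneer Registration not required.
§5.4 closes 7:00 PM, after 5:00 PM; occupies leased commercial space → General Business Registration required.
§5.5 closes 7:00 PM, at/before 10:00 PM → Daytime Permit required.
§5.6 closes 7:00 PM, at/before 2:00 AM; does not conduct auctions → Annual License not required.
§5.7 closes 7:00 PM, after 5:00 PM → Late-Night Authorization required.
§5.8 is located in Zone B; provides live entertainment → exempt from Daytime Permit.
§5.9 closes 7:00 PM, at/before 9:00 PM → General Business Certificate required.
§5.10 occupies leased commercial space; boards or breeds animals → Compliance License required.

Compliance License, General Business Certificate, General Business Registration, Late-Night Authorization, Late-Night Permit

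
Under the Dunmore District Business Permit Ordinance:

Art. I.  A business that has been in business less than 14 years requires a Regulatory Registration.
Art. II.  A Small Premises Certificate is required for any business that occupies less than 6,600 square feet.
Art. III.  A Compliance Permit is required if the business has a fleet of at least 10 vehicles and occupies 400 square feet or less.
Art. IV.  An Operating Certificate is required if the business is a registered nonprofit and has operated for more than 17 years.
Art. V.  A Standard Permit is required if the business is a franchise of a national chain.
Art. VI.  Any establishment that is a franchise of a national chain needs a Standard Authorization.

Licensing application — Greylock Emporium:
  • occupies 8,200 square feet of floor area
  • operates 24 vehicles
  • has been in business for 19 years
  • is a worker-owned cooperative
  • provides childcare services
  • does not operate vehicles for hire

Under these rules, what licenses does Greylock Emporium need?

Art. I. years in business 19 ≥ 14 → Regulatory Registration not required.
Art. II. floor area 8,200 square feet ≥ 6,600 square feet → Small Premises Certificate not required.
Art. III. vehicles 24 ≥ 10; floor area 8,200 square feet > 400 square feet → Compliance Permit not required.
Art. IV. is a worker-owned cooperative (not: is a registered nonprofit); years in business 19 > 17 → Operating Certificate not required.
Art. V. is a worker-owned cooperative (not: is a franchise of a national chain) → Standard Permit not required.
Art. VI. is a worker-owned cooperative (not: is a franchise of a national chain) → Standard Authorization not required.

None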